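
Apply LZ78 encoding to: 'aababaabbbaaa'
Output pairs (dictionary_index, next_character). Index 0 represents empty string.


LZ78 encoding steps:
Dictionary: {0: ''}
Step 1: w='' (idx 0), next='a' -> output (0, 'a'), add 'a' as idx 1
Step 2: w='a' (idx 1), next='b' -> output (1, 'b'), add 'ab' as idx 2
Step 3: w='ab' (idx 2), next='a' -> output (2, 'a'), add 'aba' as idx 3
Step 4: w='ab' (idx 2), next='b' -> output (2, 'b'), add 'abb' as idx 4
Step 5: w='' (idx 0), next='b' -> output (0, 'b'), add 'b' as idx 5
Step 6: w='a' (idx 1), next='a' -> output (1, 'a'), add 'aa' as idx 6
Step 7: w='a' (idx 1), end of input -> output (1, '')


Encoded: [(0, 'a'), (1, 'b'), (2, 'a'), (2, 'b'), (0, 'b'), (1, 'a'), (1, '')]


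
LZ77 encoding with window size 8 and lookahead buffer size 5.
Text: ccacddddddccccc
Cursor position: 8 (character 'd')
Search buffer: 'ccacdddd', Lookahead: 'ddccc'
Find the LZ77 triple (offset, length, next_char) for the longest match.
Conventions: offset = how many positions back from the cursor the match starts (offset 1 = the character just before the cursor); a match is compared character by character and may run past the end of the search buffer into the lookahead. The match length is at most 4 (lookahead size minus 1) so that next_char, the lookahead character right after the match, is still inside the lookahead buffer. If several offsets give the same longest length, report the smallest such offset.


Try each offset into the search buffer:
  offset=1 (pos 7, char 'd'): match length 2
  offset=2 (pos 6, char 'd'): match length 2
  offset=3 (pos 5, char 'd'): match length 2
  offset=4 (pos 4, char 'd'): match length 2
  offset=5 (pos 3, char 'c'): match length 0
  offset=6 (pos 2, char 'a'): match length 0
  offset=7 (pos 1, char 'c'): match length 0
  offset=8 (pos 0, char 'c'): match length 0
Longest match has length 2, found at offsets 1, 2, 3, 4; take the smallest, offset 1.
next_char = character at position 8 + 2 = 10 -> 'c'

Best match: offset=1, length=2 (matching 'dd' starting at position 7)
LZ77 triple: (1, 2, 'c')


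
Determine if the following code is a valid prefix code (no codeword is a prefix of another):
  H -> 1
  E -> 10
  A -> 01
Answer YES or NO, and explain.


Checking each pair (does one codeword prefix another?):
  H='1' vs E='10': prefix -- VIOLATION

NO -- this is NOT a valid prefix code. H (1) is a prefix of E (10).


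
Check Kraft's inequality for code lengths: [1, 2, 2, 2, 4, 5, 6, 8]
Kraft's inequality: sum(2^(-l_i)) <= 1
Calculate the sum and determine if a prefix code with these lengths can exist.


Sum = 2^(-1) + 2^(-2) + 2^(-2) + 2^(-2) + 2^(-4) + 2^(-5) + 2^(-6) + 2^(-8)
    = 0.5 + 0.25 + 0.25 + 0.25 + 0.0625 + 0.03125 + 0.015625 + 0.00390625
    = 349/256 = 1.36328125
Since 1.36328125 > 1, Kraft's inequality is NOT satisfied.
A prefix code with these lengths CANNOT exist.

Kraft sum = 1.36328125. Not satisfied.


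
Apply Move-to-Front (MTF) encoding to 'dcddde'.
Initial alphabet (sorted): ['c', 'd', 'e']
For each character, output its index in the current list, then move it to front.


MTF encoding:
'd': index 1 in ['c', 'd', 'e'] -> ['d', 'c', 'e']
'c': index 1 in ['d', 'c', 'e'] -> ['c', 'd', 'e']
'd': index 1 in ['c', 'd', 'e'] -> ['d', 'c', 'e']
'd': index 0 in ['d', 'c', 'e'] -> ['d', 'c', 'e']
'd': index 0 in ['d', 'c', 'e'] -> ['d', 'c', 'e']
'e': index 2 in ['d', 'c', 'e'] -> ['e', 'd', 'c']


Output: [1, 1, 1, 0, 0, 2]


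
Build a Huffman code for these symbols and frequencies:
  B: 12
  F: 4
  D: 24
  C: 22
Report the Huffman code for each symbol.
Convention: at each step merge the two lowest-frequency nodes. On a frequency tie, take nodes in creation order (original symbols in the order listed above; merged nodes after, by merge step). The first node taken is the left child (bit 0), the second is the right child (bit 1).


Huffman tree construction:
Step 1: Merge F(4) + B(12) = 16
Step 2: Merge (F+B)(16) + C(22) = 38
Step 3: Merge D(24) + ((F+B)+C)(38) = 62
Read each symbol's code off the tree from the root (left child = 0, right child = 1).

Codes:
  B: 101 (length 3)
  F: 100 (length 3)
  D: 0 (length 1)
  C: 11 (length 2)
Average code length: 116/62 = 1.8710 bits/symbol


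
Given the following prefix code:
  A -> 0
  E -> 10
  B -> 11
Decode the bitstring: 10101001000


Decoding step by step:
Bits 10 -> E
Bits 10 -> E
Bits 10 -> E
Bits 0 -> A
Bits 10 -> E
Bits 0 -> A
Bits 0 -> A


Decoded message: EEEAEAA


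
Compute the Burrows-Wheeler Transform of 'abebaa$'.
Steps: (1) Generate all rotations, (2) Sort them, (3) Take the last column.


Rotations (sorted):
  0: $abebaa -> last char: a
  1: a$abeba -> last char: a
  2: aa$abeb -> last char: b
  3: abebaa$ -> last char: $
  4: baa$abe -> last char: e
  5: bebaa$a -> last char: a
  6: ebaa$ab -> last char: b


BWT = aab$eab


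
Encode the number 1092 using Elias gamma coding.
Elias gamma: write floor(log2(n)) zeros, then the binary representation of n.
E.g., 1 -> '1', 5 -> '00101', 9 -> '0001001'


num_bits = floor(log2(1092)) + 1 = 11
leading_zeros = num_bits - 1 = 10
binary(1092) = 10001000100

Elias gamma(1092) = '0000000000' + '10001000100' = 000000000010001000100 (21 bits)


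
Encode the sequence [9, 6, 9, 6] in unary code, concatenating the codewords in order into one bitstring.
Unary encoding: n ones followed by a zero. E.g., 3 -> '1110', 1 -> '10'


Encode each number as n ones followed by a terminating 0:
  9 -> 1111111110 (10 bits)
  6 -> 1111110 (7 bits)
  9 -> 1111111110 (10 bits)
  6 -> 1111110 (7 bits)
Total length = 10 + 7 + 10 + 7 = 34 bits.

Unary([9, 6, 9, 6]) = 1111111110111111011111111101111110 (34 bits)


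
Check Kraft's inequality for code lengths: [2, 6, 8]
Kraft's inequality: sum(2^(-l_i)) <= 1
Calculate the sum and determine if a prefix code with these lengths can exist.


Sum = 2^(-2) + 2^(-6) + 2^(-8)
    = 0.25 + 0.015625 + 0.00390625
    = 69/256 = 0.26953125
Since 0.26953125 <= 1, Kraft's inequality IS satisfied.
A prefix code with these lengths CAN exist.

Kraft sum = 0.26953125. Satisfied.


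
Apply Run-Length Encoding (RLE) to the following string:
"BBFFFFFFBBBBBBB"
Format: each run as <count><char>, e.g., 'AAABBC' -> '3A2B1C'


Scanning runs left to right:
  i=0: run of 'B' x 2 -> '2B'
  i=2: run of 'F' x 6 -> '6F'
  i=8: run of 'B' x 7 -> '7B'

RLE = 2B6F7B


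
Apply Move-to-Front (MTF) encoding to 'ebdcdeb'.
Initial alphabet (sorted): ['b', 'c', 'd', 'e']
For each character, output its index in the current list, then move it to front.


MTF encoding:
'e': index 3 in ['b', 'c', 'd', 'e'] -> ['e', 'b', 'c', 'd']
'b': index 1 in ['e', 'b', 'c', 'd'] -> ['b', 'e', 'c', 'd']
'd': index 3 in ['b', 'e', 'c', 'd'] -> ['d', 'b', 'e', 'c']
'c': index 3 in ['d', 'b', 'e', 'c'] -> ['c', 'd', 'b', 'e']
'd': index 1 in ['c', 'd', 'b', 'e'] -> ['d', 'c', 'b', 'e']
'e': index 3 in ['d', 'c', 'b', 'e'] -> ['e', 'd', 'c', 'b']
'b': index 3 in ['e', 'd', 'c', 'b'] -> ['b', 'e', 'd', 'c']


Output: [3, 1, 3, 3, 1, 3, 3]


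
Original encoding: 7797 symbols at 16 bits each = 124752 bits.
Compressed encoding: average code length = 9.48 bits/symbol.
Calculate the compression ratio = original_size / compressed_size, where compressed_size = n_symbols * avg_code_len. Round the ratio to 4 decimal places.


original_size = n_symbols * orig_bits = 7797 * 16 = 124752 bits
compressed_size = n_symbols * avg_code_len = 7797 * 9.48 = 73915.56 bits
ratio = original_size / compressed_size = 124752 / 73915.56 = 1.6878

Compression ratio = 1.6878


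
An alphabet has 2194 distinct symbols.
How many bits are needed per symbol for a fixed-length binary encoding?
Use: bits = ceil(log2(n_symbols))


log2(2194) = 11.0993
Bracket: 2^11 = 2048 < 2194 <= 2^12 = 4096
So ceil(log2(2194)) = 12

bits = ceil(log2(2194)) = ceil(11.0993) = 12 bits


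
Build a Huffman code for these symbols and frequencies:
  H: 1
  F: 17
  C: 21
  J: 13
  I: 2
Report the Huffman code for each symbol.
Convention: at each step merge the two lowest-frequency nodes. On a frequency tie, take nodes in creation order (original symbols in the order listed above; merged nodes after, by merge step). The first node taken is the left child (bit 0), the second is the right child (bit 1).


Huffman tree construction:
Step 1: Merge H(1) + I(2) = 3
Step 2: Merge (H+I)(3) + J(13) = 16
Step 3: Merge ((H+I)+J)(16) + F(17) = 33
Step 4: Merge C(21) + (((H+I)+J)+F)(33) = 54
Read each symbol's code off the tree from the root (left child = 0, right child = 1).

Codes:
  H: 1000 (length 4)
  F: 11 (length 2)
  C: 0 (length 1)
  J: 101 (length 3)
  I: 1001 (length 4)
Average code length: 106/54 = 1.9630 bits/symbol


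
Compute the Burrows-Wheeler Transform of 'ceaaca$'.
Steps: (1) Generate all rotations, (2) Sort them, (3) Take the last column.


Rotations (sorted):
  0: $ceaaca -> last char: a
  1: a$ceaac -> last char: c
  2: aaca$ce -> last char: e
  3: aca$cea -> last char: a
  4: ca$ceaa -> last char: a
  5: ceaaca$ -> last char: $
  6: eaaca$c -> last char: c


BWT = aceaa$c


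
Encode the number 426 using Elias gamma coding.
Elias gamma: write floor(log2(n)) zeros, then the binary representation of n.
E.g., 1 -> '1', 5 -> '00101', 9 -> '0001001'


num_bits = floor(log2(426)) + 1 = 9
leading_zeros = num_bits - 1 = 8
binary(426) = 110101010

Elias gamma(426) = '00000000' + '110101010' = 00000000110101010 (17 bits)


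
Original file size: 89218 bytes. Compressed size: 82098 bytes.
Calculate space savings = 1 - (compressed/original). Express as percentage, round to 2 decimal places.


ratio = compressed/original = 82098/89218 = 0.920195
savings = 1 - ratio = 1 - 0.920195 = 0.079805
as a percentage: 0.079805 * 100 = 7.98%

Space savings = 1 - 82098/89218 = 7.98%


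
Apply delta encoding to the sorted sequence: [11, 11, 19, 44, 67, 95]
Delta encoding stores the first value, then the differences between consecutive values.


First value: 11
Deltas:
  11 - 11 = 0
  19 - 11 = 8
  44 - 19 = 25
  67 - 44 = 23
  95 - 67 = 28


Delta encoded: [11, 0, 8, 25, 23, 28]


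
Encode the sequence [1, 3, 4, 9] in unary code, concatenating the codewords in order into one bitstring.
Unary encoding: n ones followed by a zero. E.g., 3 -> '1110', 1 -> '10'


Encode each number as n ones followed by a terminating 0:
  1 -> 10 (2 bits)
  3 -> 1110 (4 bits)
  4 -> 11110 (5 bits)
  9 -> 1111111110 (10 bits)
Total length = 2 + 4 + 5 + 10 = 21 bits.

Unary([1, 3, 4, 9]) = 101110111101111111110 (21 bits)


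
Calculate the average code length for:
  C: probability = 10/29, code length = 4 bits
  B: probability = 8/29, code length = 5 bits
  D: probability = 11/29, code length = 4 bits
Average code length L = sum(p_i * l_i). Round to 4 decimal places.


Weighted contributions p_i * l_i:
  C: (10/29) * 4 = 40/29
  B: (8/29) * 5 = 40/29
  D: (11/29) * 4 = 44/29
Sum = (40 + 40 + 44)/29 = 124/29

L = 124/29 = 4.2759 bits/symbol


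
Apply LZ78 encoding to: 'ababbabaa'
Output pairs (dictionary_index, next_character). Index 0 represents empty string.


LZ78 encoding steps:
Dictionary: {0: ''}
Step 1: w='' (idx 0), next='a' -> output (0, 'a'), add 'a' as idx 1
Step 2: w='' (idx 0), next='b' -> output (0, 'b'), add 'b' as idx 2
Step 3: w='a' (idx 1), next='b' -> output (1, 'b'), add 'ab' as idx 3
Step 4: w='b' (idx 2), next='a' -> output (2, 'a'), add 'ba' as idx 4
Step 5: w='ba' (idx 4), next='a' -> output (4, 'a'), add 'baa' as idx 5


Encoded: [(0, 'a'), (0, 'b'), (1, 'b'), (2, 'a'), (4, 'a')]


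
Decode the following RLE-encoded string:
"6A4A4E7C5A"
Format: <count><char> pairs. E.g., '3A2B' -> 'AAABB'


Expanding each <count><char> pair:
  6A -> 'AAAAAA'
  4A -> 'AAAA'
  4E -> 'EEEE'
  7C -> 'CCCCCCC'
  5A -> 'AAAAA'

Decoded = AAAAAAAAAAEEEECCCCCCCAAAAA


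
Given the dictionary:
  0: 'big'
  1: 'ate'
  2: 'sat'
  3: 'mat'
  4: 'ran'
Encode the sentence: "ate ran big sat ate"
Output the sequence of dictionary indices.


Look up each word in the dictionary:
  'ate' -> 1
  'ran' -> 4
  'big' -> 0
  'sat' -> 2
  'ate' -> 1

Encoded: [1, 4, 0, 2, 1]


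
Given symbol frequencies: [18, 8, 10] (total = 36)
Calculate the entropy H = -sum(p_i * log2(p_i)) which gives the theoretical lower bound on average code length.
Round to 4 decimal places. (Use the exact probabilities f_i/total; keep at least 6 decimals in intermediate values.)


Per-symbol terms -p_i * log2(p_i) with p_i = f_i/36:
  p = 18/36 = 0.500000: log2(p) = -1.000000, -p*log2(p) = 0.500000
  p = 8/36 = 0.222222: log2(p) = -2.169925, -p*log2(p) = 0.482206
  p = 10/36 = 0.277778: log2(p) = -1.847997, -p*log2(p) = 0.513332
H = 0.500000 + 0.482206 + 0.513332 = 1.495538

H = 1.4955 bits/symbol


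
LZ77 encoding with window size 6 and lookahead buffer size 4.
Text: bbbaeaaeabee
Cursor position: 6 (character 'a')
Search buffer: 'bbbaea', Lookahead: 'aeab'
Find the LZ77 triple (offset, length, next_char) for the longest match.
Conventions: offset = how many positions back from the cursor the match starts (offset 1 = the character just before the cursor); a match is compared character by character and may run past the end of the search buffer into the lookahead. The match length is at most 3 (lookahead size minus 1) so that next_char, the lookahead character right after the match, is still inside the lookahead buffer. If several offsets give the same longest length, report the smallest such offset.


Try each offset into the search buffer:
  offset=1 (pos 5, char 'a'): match length 1
  offset=2 (pos 4, char 'e'): match length 0
  offset=3 (pos 3, char 'a'): match length 3
  offset=4 (pos 2, char 'b'): match length 0
  offset=5 (pos 1, char 'b'): match length 0
  offset=6 (pos 0, char 'b'): match length 0
Longest match has length 3 at offset 3.
next_char = character at position 6 + 3 = 9 -> 'b'

Best match: offset=3, length=3 (matching 'aea' starting at position 3)
LZ77 triple: (3, 3, 'b')


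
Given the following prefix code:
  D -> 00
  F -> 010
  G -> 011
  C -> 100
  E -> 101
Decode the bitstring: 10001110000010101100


Decoding step by step:
Bits 100 -> C
Bits 011 -> G
Bits 100 -> C
Bits 00 -> D
Bits 010 -> F
Bits 101 -> E
Bits 100 -> C


Decoded message: CGCDFEC


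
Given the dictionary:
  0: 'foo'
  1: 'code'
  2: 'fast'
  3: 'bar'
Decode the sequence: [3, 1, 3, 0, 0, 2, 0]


Look up each index in the dictionary:
  3 -> 'bar'
  1 -> 'code'
  3 -> 'bar'
  0 -> 'foo'
  0 -> 'foo'
  2 -> 'fast'
  0 -> 'foo'

Decoded: "bar code bar foo foo fast foo"


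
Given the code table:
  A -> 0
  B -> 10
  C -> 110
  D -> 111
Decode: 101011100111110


Decoding:
10 -> B
10 -> B
111 -> D
0 -> A
0 -> A
111 -> D
110 -> C


Result: BBDAADC


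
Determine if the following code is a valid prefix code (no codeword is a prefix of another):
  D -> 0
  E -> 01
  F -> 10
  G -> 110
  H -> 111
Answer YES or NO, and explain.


Checking each pair (does one codeword prefix another?):
  D='0' vs E='01': prefix -- VIOLATION

NO -- this is NOT a valid prefix code. D (0) is a prefix of E (01).


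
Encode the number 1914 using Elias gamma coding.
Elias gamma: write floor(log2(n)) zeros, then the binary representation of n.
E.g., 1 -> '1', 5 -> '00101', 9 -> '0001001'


num_bits = floor(log2(1914)) + 1 = 11
leading_zeros = num_bits - 1 = 10
binary(1914) = 11101111010

Elias gamma(1914) = '0000000000' + '11101111010' = 000000000011101111010 (21 bits)


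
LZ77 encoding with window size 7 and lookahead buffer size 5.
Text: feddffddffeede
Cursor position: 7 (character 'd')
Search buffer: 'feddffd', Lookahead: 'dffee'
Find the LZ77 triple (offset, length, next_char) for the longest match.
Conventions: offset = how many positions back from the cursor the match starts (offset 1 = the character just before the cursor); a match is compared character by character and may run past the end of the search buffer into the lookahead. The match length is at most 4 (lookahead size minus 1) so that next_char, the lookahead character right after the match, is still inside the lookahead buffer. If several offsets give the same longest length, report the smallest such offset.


Try each offset into the search buffer:
  offset=1 (pos 6, char 'd'): match length 1
  offset=2 (pos 5, char 'f'): match length 0
  offset=3 (pos 4, char 'f'): match length 0
  offset=4 (pos 3, char 'd'): match length 3
  offset=5 (pos 2, char 'd'): match length 1
  offset=6 (pos 1, char 'e'): match length 0
  offset=7 (pos 0, char 'f'): match length 0
Longest match has length 3 at offset 4.
next_char = character at position 7 + 3 = 10 -> 'e'

Best match: offset=4, length=3 (matching 'dff' starting at position 3)
LZ77 triple: (4, 3, 'e')


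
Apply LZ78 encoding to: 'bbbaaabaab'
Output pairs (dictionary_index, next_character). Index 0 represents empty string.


LZ78 encoding steps:
Dictionary: {0: ''}
Step 1: w='' (idx 0), next='b' -> output (0, 'b'), add 'b' as idx 1
Step 2: w='b' (idx 1), next='b' -> output (1, 'b'), add 'bb' as idx 2
Step 3: w='' (idx 0), next='a' -> output (0, 'a'), add 'a' as idx 3
Step 4: w='a' (idx 3), next='a' -> output (3, 'a'), add 'aa' as idx 4
Step 5: w='b' (idx 1), next='a' -> output (1, 'a'), add 'ba' as idx 5
Step 6: w='a' (idx 3), next='b' -> output (3, 'b'), add 'ab' as idx 6


Encoded: [(0, 'b'), (1, 'b'), (0, 'a'), (3, 'a'), (1, 'a'), (3, 'b')]


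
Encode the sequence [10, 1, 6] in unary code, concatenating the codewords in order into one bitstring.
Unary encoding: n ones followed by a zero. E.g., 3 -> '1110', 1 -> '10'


Encode each number as n ones followed by a terminating 0:
  10 -> 11111111110 (11 bits)
  1 -> 10 (2 bits)
  6 -> 1111110 (7 bits)
Total length = 11 + 2 + 7 = 20 bits.

Unary([10, 1, 6]) = 11111111110101111110 (20 bits)


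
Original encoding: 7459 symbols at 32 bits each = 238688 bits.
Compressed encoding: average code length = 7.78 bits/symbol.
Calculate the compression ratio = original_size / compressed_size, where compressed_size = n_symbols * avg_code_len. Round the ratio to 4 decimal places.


original_size = n_symbols * orig_bits = 7459 * 32 = 238688 bits
compressed_size = n_symbols * avg_code_len = 7459 * 7.78 = 58031.02 bits
ratio = original_size / compressed_size = 238688 / 58031.02 = 4.1131

Compression ratio = 4.1131


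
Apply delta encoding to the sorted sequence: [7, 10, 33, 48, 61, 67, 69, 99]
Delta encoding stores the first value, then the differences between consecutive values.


First value: 7
Deltas:
  10 - 7 = 3
  33 - 10 = 23
  48 - 33 = 15
  61 - 48 = 13
  67 - 61 = 6
  69 - 67 = 2
  99 - 69 = 30


Delta encoded: [7, 3, 23, 15, 13, 6, 2, 30]


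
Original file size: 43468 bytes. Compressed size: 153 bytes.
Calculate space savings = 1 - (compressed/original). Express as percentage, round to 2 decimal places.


ratio = compressed/original = 153/43468 = 0.00352
savings = 1 - ratio = 1 - 0.00352 = 0.99648
as a percentage: 0.99648 * 100 = 99.65%

Space savings = 1 - 153/43468 = 99.65%


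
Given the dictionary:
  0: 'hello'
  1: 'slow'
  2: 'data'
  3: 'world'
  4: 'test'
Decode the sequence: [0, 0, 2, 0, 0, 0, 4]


Look up each index in the dictionary:
  0 -> 'hello'
  0 -> 'hello'
  2 -> 'data'
  0 -> 'hello'
  0 -> 'hello'
  0 -> 'hello'
  4 -> 'test'

Decoded: "hello hello data hello hello hello test"


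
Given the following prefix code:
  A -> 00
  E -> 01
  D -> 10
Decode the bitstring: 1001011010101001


Decoding step by step:
Bits 10 -> D
Bits 01 -> E
Bits 01 -> E
Bits 10 -> D
Bits 10 -> D
Bits 10 -> D
Bits 10 -> D
Bits 01 -> E


Decoded message: DEEDDDDE


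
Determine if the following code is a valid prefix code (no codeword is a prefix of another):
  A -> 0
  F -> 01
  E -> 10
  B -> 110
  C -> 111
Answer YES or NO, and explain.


Checking each pair (does one codeword prefix another?):
  A='0' vs F='01': prefix -- VIOLATION

NO -- this is NOT a valid prefix code. A (0) is a prefix of F (01).


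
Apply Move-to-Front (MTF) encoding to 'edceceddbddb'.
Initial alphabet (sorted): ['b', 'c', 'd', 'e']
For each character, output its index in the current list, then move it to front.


MTF encoding:
'e': index 3 in ['b', 'c', 'd', 'e'] -> ['e', 'b', 'c', 'd']
'd': index 3 in ['e', 'b', 'c', 'd'] -> ['d', 'e', 'b', 'c']
'c': index 3 in ['d', 'e', 'b', 'c'] -> ['c', 'd', 'e', 'b']
'e': index 2 in ['c', 'd', 'e', 'b'] -> ['e', 'c', 'd', 'b']
'c': index 1 in ['e', 'c', 'd', 'b'] -> ['c', 'e', 'd', 'b']
'e': index 1 in ['c', 'e', 'd', 'b'] -> ['e', 'c', 'd', 'b']
'd': index 2 in ['e', 'c', 'd', 'b'] -> ['d', 'e', 'c', 'b']
'd': index 0 in ['d', 'e', 'c', 'b'] -> ['d', 'e', 'c', 'b']
'b': index 3 in ['d', 'e', 'c', 'b'] -> ['b', 'd', 'e', 'c']
'd': index 1 in ['b', 'd', 'e', 'c'] -> ['d', 'b', 'e', 'c']
'd': index 0 in ['d', 'b', 'e', 'c'] -> ['d', 'b', 'e', 'c']
'b': index 1 in ['d', 'b', 'e', 'c'] -> ['b', 'd', 'e', 'c']


Output: [3, 3, 3, 2, 1, 1, 2, 0, 3, 1, 0, 1]


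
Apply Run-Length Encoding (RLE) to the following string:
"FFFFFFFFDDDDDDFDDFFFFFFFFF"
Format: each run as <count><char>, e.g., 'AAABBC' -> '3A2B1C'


Scanning runs left to right:
  i=0: run of 'F' x 8 -> '8F'
  i=8: run of 'D' x 6 -> '6D'
  i=14: run of 'F' x 1 -> '1F'
  i=15: run of 'D' x 2 -> '2D'
  i=17: run of 'F' x 9 -> '9F'

RLE = 8F6D1F2D9F


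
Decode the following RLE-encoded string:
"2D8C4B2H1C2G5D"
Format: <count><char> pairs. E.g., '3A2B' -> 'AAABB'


Expanding each <count><char> pair:
  2D -> 'DD'
  8C -> 'CCCCCCCC'
  4B -> 'BBBB'
  2H -> 'HH'
  1C -> 'C'
  2G -> 'GG'
  5D -> 'DDDDD'

Decoded = DDCCCCCCCCBBBBHHCGGDDDDD


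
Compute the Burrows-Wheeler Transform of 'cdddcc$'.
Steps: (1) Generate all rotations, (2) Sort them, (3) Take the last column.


Rotations (sorted):
  0: $cdddcc -> last char: c
  1: c$cdddc -> last char: c
  2: cc$cddd -> last char: d
  3: cdddcc$ -> last char: $
  4: dcc$cdd -> last char: d
  5: ddcc$cd -> last char: d
  6: dddcc$c -> last char: c


BWT = ccd$ddc


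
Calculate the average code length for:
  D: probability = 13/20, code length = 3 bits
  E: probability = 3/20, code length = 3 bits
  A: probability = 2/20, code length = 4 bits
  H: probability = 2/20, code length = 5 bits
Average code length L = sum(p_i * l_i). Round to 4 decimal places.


Weighted contributions p_i * l_i:
  D: (13/20) * 3 = 39/20
  E: (3/20) * 3 = 9/20
  A: (2/20) * 4 = 8/20
  H: (2/20) * 5 = 10/20
Sum = (39 + 9 + 8 + 10)/20 = 66/20

L = 66/20 = 3.3000 bits/symbol


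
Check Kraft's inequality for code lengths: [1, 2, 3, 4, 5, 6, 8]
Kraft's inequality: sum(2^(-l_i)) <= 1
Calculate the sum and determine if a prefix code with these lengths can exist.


Sum = 2^(-1) + 2^(-2) + 2^(-3) + 2^(-4) + 2^(-5) + 2^(-6) + 2^(-8)
    = 0.5 + 0.25 + 0.125 + 0.0625 + 0.03125 + 0.015625 + 0.00390625
    = 253/256 = 0.98828125
Since 0.98828125 <= 1, Kraft's inequality IS satisfied.
A prefix code with these lengths CAN exist.

Kraft sum = 0.98828125. Satisfied.


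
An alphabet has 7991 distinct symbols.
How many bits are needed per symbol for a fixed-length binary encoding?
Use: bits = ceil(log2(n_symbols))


log2(7991) = 12.9642
Bracket: 2^12 = 4096 < 7991 <= 2^13 = 8192
So ceil(log2(7991)) = 13

bits = ceil(log2(7991)) = ceil(12.9642) = 13 bits


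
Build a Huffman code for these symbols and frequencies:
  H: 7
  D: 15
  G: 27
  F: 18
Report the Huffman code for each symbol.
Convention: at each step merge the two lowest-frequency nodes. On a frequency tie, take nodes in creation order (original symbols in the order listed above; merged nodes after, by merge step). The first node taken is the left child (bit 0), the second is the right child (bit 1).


Huffman tree construction:
Step 1: Merge H(7) + D(15) = 22
Step 2: Merge F(18) + (H+D)(22) = 40
Step 3: Merge G(27) + (F+(H+D))(40) = 67
Read each symbol's code off the tree from the root (left child = 0, right child = 1).

Codes:
  H: 110 (length 3)
  D: 111 (length 3)
  G: 0 (length 1)
  F: 10 (length 2)
Average code length: 129/67 = 1.9254 bits/symbol


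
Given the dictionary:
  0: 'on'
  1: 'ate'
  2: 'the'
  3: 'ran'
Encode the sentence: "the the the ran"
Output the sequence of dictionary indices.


Look up each word in the dictionary:
  'the' -> 2
  'the' -> 2
  'the' -> 2
  'ran' -> 3

Encoded: [2, 2, 2, 3]


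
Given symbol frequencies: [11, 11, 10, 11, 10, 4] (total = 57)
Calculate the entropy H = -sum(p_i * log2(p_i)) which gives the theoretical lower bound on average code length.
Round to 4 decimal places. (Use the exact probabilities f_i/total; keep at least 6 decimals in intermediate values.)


Per-symbol terms -p_i * log2(p_i) with p_i = f_i/57:
  p = 11/57 = 0.192982: log2(p) = -2.373458, -p*log2(p) = 0.458036
  p = 11/57 = 0.192982: log2(p) = -2.373458, -p*log2(p) = 0.458036
  p = 10/57 = 0.175439: log2(p) = -2.510962, -p*log2(p) = 0.440520
  p = 11/57 = 0.192982: log2(p) = -2.373458, -p*log2(p) = 0.458036
  p = 10/57 = 0.175439: log2(p) = -2.510962, -p*log2(p) = 0.440520
  p = 4/57 = 0.070175: log2(p) = -3.832890, -p*log2(p) = 0.268975
H = 0.458036 + 0.458036 + 0.440520 + 0.458036 + 0.440520 + 0.268975 = 2.524123

H = 2.5241 bits/symbol


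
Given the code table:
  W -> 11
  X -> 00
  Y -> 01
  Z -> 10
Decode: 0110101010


Decoding:
01 -> Y
10 -> Z
10 -> Z
10 -> Z
10 -> Z


Result: YZZZZ


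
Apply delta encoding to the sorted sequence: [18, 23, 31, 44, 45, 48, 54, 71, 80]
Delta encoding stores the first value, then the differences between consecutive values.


First value: 18
Deltas:
  23 - 18 = 5
  31 - 23 = 8
  44 - 31 = 13
  45 - 44 = 1
  48 - 45 = 3
  54 - 48 = 6
  71 - 54 = 17
  80 - 71 = 9


Delta encoded: [18, 5, 8, 13, 1, 3, 6, 17, 9]


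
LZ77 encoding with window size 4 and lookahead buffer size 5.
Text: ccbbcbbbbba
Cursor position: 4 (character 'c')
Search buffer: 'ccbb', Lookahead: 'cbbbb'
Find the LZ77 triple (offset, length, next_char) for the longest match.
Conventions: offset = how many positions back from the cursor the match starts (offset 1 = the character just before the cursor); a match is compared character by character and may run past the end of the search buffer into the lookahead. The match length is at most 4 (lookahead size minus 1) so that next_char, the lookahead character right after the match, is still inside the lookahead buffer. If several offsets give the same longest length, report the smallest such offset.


Try each offset into the search buffer:
  offset=1 (pos 3, char 'b'): match length 0
  offset=2 (pos 2, char 'b'): match length 0
  offset=3 (pos 1, char 'c'): match length 3
  offset=4 (pos 0, char 'c'): match length 1
Longest match has length 3 at offset 3.
next_char = character at position 4 + 3 = 7 -> 'b'

Best match: offset=3, length=3 (matching 'cbb' starting at position 1)
LZ77 triple: (3, 3, 'b')


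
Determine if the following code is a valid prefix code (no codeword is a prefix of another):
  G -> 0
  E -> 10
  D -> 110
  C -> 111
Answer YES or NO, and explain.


Checking each pair (does one codeword prefix another?):
  G='0' vs E='10': no prefix
  G='0' vs D='110': no prefix
  G='0' vs C='111': no prefix
  E='10' vs G='0': no prefix
  E='10' vs D='110': no prefix
  E='10' vs C='111': no prefix
  D='110' vs G='0': no prefix
  D='110' vs E='10': no prefix
  D='110' vs C='111': no prefix
  C='111' vs G='0': no prefix
  C='111' vs E='10': no prefix
  C='111' vs D='110': no prefix
No violation found over all pairs.

YES -- this is a valid prefix code. No codeword is a prefix of any other codeword.


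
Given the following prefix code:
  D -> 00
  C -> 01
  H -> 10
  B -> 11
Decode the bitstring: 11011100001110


Decoding step by step:
Bits 11 -> B
Bits 01 -> C
Bits 11 -> B
Bits 00 -> D
Bits 00 -> D
Bits 11 -> B
Bits 10 -> H


Decoded message: BCBDDBH


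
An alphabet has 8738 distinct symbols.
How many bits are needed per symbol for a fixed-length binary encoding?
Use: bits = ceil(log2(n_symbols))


log2(8738) = 13.0931
Bracket: 2^13 = 8192 < 8738 <= 2^14 = 16384
So ceil(log2(8738)) = 14

bits = ceil(log2(8738)) = ceil(13.0931) = 14 bits


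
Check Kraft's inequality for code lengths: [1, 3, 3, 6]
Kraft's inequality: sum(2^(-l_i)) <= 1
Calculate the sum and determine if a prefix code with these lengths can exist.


Sum = 2^(-1) + 2^(-3) + 2^(-3) + 2^(-6)
    = 0.5 + 0.125 + 0.125 + 0.015625
    = 49/64 = 0.765625
Since 0.765625 <= 1, Kraft's inequality IS satisfied.
A prefix code with these lengths CAN exist.

Kraft sum = 0.765625. Satisfied.


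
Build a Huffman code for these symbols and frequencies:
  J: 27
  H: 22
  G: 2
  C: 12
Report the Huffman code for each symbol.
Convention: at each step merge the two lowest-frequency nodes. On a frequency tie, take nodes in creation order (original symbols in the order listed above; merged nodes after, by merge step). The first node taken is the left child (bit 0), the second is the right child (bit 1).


Huffman tree construction:
Step 1: Merge G(2) + C(12) = 14
Step 2: Merge (G+C)(14) + H(22) = 36
Step 3: Merge J(27) + ((G+C)+H)(36) = 63
Read each symbol's code off the tree from the root (left child = 0, right child = 1).

Codes:
  J: 0 (length 1)
  H: 11 (length 2)
  G: 100 (length 3)
  C: 101 (length 3)
Average code length: 113/63 = 1.7937 bits/symbol


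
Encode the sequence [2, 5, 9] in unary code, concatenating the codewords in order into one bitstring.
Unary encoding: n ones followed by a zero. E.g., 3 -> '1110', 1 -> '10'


Encode each number as n ones followed by a terminating 0:
  2 -> 110 (3 bits)
  5 -> 111110 (6 bits)
  9 -> 1111111110 (10 bits)
Total length = 3 + 6 + 10 = 19 bits.

Unary([2, 5, 9]) = 1101111101111111110 (19 bits)


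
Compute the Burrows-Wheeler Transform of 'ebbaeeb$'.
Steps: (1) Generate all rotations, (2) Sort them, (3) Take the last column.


Rotations (sorted):
  0: $ebbaeeb -> last char: b
  1: aeeb$ebb -> last char: b
  2: b$ebbaee -> last char: e
  3: baeeb$eb -> last char: b
  4: bbaeeb$e -> last char: e
  5: eb$ebbae -> last char: e
  6: ebbaeeb$ -> last char: $
  7: eeb$ebba -> last char: a


BWT = bbebee$a


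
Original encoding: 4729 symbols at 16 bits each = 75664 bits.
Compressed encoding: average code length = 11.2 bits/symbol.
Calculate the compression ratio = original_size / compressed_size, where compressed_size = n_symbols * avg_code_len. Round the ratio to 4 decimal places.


original_size = n_symbols * orig_bits = 4729 * 16 = 75664 bits
compressed_size = n_symbols * avg_code_len = 4729 * 11.2 = 52964.8 bits
ratio = original_size / compressed_size = 75664 / 52964.8 = 1.4286

Compression ratio = 1.4286


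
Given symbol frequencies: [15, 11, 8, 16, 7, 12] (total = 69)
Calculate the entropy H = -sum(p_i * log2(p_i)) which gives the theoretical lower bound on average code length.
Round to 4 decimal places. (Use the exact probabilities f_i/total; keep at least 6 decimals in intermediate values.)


Per-symbol terms -p_i * log2(p_i) with p_i = f_i/69:
  p = 15/69 = 0.217391: log2(p) = -2.201634, -p*log2(p) = 0.478616
  p = 11/69 = 0.159420: log2(p) = -2.649093, -p*log2(p) = 0.422319
  p = 8/69 = 0.115942: log2(p) = -3.108524, -p*log2(p) = 0.360409
  p = 16/69 = 0.231884: log2(p) = -2.108524, -p*log2(p) = 0.488933
  p = 7/69 = 0.101449: log2(p) = -3.301170, -p*log2(p) = 0.334901
  p = 12/69 = 0.173913: log2(p) = -2.523562, -p*log2(p) = 0.438880
H = 0.478616 + 0.422319 + 0.360409 + 0.488933 + 0.334901 + 0.438880 = 2.524058

H = 2.5241 bits/symbol


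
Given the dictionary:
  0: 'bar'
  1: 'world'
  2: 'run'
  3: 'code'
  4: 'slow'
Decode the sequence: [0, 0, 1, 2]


Look up each index in the dictionary:
  0 -> 'bar'
  0 -> 'bar'
  1 -> 'world'
  2 -> 'run'

Decoded: "bar bar world run"


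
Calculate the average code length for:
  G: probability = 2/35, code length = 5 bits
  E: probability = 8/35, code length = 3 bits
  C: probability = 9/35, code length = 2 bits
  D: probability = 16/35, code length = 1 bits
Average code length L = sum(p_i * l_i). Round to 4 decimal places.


Weighted contributions p_i * l_i:
  G: (2/35) * 5 = 10/35
  E: (8/35) * 3 = 24/35
  C: (9/35) * 2 = 18/35
  D: (16/35) * 1 = 16/35
Sum = (10 + 24 + 18 + 16)/35 = 68/35

L = 68/35 = 1.9429 bits/symbol


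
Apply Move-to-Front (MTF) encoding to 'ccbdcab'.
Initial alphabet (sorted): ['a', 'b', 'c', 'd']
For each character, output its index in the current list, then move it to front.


MTF encoding:
'c': index 2 in ['a', 'b', 'c', 'd'] -> ['c', 'a', 'b', 'd']
'c': index 0 in ['c', 'a', 'b', 'd'] -> ['c', 'a', 'b', 'd']
'b': index 2 in ['c', 'a', 'b', 'd'] -> ['b', 'c', 'a', 'd']
'd': index 3 in ['b', 'c', 'a', 'd'] -> ['d', 'b', 'c', 'a']
'c': index 2 in ['d', 'b', 'c', 'a'] -> ['c', 'd', 'b', 'a']
'a': index 3 in ['c', 'd', 'b', 'a'] -> ['a', 'c', 'd', 'b']
'b': index 3 in ['a', 'c', 'd', 'b'] -> ['b', 'a', 'c', 'd']


Output: [2, 0, 2, 3, 2, 3, 3]


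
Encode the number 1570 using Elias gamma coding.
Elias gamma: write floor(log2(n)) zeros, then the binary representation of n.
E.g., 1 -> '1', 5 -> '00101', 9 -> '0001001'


num_bits = floor(log2(1570)) + 1 = 11
leading_zeros = num_bits - 1 = 10
binary(1570) = 11000100010

Elias gamma(1570) = '0000000000' + '11000100010' = 000000000011000100010 (21 bits)


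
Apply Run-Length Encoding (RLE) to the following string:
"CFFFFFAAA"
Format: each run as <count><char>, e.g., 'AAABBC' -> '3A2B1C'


Scanning runs left to right:
  i=0: run of 'C' x 1 -> '1C'
  i=1: run of 'F' x 5 -> '5F'
  i=6: run of 'A' x 3 -> '3A'

RLE = 1C5F3A


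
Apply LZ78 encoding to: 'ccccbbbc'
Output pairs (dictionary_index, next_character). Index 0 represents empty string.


LZ78 encoding steps:
Dictionary: {0: ''}
Step 1: w='' (idx 0), next='c' -> output (0, 'c'), add 'c' as idx 1
Step 2: w='c' (idx 1), next='c' -> output (1, 'c'), add 'cc' as idx 2
Step 3: w='c' (idx 1), next='b' -> output (1, 'b'), add 'cb' as idx 3
Step 4: w='' (idx 0), next='b' -> output (0, 'b'), add 'b' as idx 4
Step 5: w='b' (idx 4), next='c' -> output (4, 'c'), add 'bc' as idx 5


Encoded: [(0, 'c'), (1, 'c'), (1, 'b'), (0, 'b'), (4, 'c')]


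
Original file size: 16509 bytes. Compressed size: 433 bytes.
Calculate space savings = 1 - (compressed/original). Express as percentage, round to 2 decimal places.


ratio = compressed/original = 433/16509 = 0.026228
savings = 1 - ratio = 1 - 0.026228 = 0.973772
as a percentage: 0.973772 * 100 = 97.38%

Space savings = 1 - 433/16509 = 97.38%


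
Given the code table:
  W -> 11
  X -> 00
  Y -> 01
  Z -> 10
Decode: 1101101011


Decoding:
11 -> W
01 -> Y
10 -> Z
10 -> Z
11 -> W


Result: WYZZW


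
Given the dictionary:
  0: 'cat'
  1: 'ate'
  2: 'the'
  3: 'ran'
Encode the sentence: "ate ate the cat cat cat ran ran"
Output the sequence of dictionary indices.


Look up each word in the dictionary:
  'ate' -> 1
  'ate' -> 1
  'the' -> 2
  'cat' -> 0
  'cat' -> 0
  'cat' -> 0
  'ran' -> 3
  'ran' -> 3

Encoded: [1, 1, 2, 0, 0, 0, 3, 3]


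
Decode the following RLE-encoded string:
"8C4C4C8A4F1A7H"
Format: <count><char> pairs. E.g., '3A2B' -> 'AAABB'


Expanding each <count><char> pair:
  8C -> 'CCCCCCCC'
  4C -> 'CCCC'
  4C -> 'CCCC'
  8A -> 'AAAAAAAA'
  4F -> 'FFFF'
  1A -> 'A'
  7H -> 'HHHHHHH'

Decoded = CCCCCCCCCCCCCCCCAAAAAAAAFFFFAHHHHHHH


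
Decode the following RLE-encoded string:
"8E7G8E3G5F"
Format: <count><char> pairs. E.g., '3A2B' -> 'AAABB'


Expanding each <count><char> pair:
  8E -> 'EEEEEEEE'
  7G -> 'GGGGGGG'
  8E -> 'EEEEEEEE'
  3G -> 'GGG'
  5F -> 'FFFFF'

Decoded = EEEEEEEEGGGGGGGEEEEEEEEGGGFFFFF


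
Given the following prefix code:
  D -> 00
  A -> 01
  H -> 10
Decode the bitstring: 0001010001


Decoding step by step:
Bits 00 -> D
Bits 01 -> A
Bits 01 -> A
Bits 00 -> D
Bits 01 -> A


Decoded message: DAADA


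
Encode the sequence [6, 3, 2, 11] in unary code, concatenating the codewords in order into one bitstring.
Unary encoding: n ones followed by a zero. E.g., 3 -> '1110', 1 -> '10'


Encode each number as n ones followed by a terminating 0:
  6 -> 1111110 (7 bits)
  3 -> 1110 (4 bits)
  2 -> 110 (3 bits)
  11 -> 111111111110 (12 bits)
Total length = 7 + 4 + 3 + 12 = 26 bits.

Unary([6, 3, 2, 11]) = 11111101110110111111111110 (26 bits)


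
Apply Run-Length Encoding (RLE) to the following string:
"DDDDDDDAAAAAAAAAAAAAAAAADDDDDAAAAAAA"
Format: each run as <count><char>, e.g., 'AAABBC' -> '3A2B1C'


Scanning runs left to right:
  i=0: run of 'D' x 7 -> '7D'
  i=7: run of 'A' x 17 -> '17A'
  i=24: run of 'D' x 5 -> '5D'
  i=29: run of 'A' x 7 -> '7A'

RLE = 7D17A5D7A


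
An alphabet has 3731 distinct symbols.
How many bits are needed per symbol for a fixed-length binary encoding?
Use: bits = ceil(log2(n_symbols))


log2(3731) = 11.8653
Bracket: 2^11 = 2048 < 3731 <= 2^12 = 4096
So ceil(log2(3731)) = 12

bits = ceil(log2(3731)) = ceil(11.8653) = 12 bits


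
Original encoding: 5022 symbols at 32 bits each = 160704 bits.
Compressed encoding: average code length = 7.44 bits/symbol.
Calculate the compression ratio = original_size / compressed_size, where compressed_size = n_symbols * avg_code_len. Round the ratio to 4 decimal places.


original_size = n_symbols * orig_bits = 5022 * 32 = 160704 bits
compressed_size = n_symbols * avg_code_len = 5022 * 7.44 = 37363.68 bits
ratio = original_size / compressed_size = 160704 / 37363.68 = 4.3011

Compression ratio = 4.3011


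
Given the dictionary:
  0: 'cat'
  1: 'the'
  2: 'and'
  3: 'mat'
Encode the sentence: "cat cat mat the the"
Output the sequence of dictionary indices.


Look up each word in the dictionary:
  'cat' -> 0
  'cat' -> 0
  'mat' -> 3
  'the' -> 1
  'the' -> 1

Encoded: [0, 0, 3, 1, 1]


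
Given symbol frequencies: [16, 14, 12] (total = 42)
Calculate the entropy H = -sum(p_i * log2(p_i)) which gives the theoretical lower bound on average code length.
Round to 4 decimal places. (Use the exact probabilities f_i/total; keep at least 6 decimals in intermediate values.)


Per-symbol terms -p_i * log2(p_i) with p_i = f_i/42:
  p = 16/42 = 0.380952: log2(p) = -1.392317, -p*log2(p) = 0.530407
  p = 14/42 = 0.333333: log2(p) = -1.584963, -p*log2(p) = 0.528321
  p = 12/42 = 0.285714: log2(p) = -1.807355, -p*log2(p) = 0.516387
H = 0.530407 + 0.528321 + 0.516387 = 1.575115

H = 1.5751 bits/symbol


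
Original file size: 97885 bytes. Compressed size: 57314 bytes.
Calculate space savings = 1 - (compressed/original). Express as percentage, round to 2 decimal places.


ratio = compressed/original = 57314/97885 = 0.585524
savings = 1 - ratio = 1 - 0.585524 = 0.414476
as a percentage: 0.414476 * 100 = 41.45%

Space savings = 1 - 57314/97885 = 41.45%


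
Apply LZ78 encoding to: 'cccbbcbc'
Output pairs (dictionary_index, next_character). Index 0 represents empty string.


LZ78 encoding steps:
Dictionary: {0: ''}
Step 1: w='' (idx 0), next='c' -> output (0, 'c'), add 'c' as idx 1
Step 2: w='c' (idx 1), next='c' -> output (1, 'c'), add 'cc' as idx 2
Step 3: w='' (idx 0), next='b' -> output (0, 'b'), add 'b' as idx 3
Step 4: w='b' (idx 3), next='c' -> output (3, 'c'), add 'bc' as idx 4
Step 5: w='bc' (idx 4), end of input -> output (4, '')


Encoded: [(0, 'c'), (1, 'c'), (0, 'b'), (3, 'c'), (4, '')]


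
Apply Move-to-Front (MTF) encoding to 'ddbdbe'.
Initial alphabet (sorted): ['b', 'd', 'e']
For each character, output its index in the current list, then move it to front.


MTF encoding:
'd': index 1 in ['b', 'd', 'e'] -> ['d', 'b', 'e']
'd': index 0 in ['d', 'b', 'e'] -> ['d', 'b', 'e']
'b': index 1 in ['d', 'b', 'e'] -> ['b', 'd', 'e']
'd': index 1 in ['b', 'd', 'e'] -> ['d', 'b', 'e']
'b': index 1 in ['d', 'b', 'e'] -> ['b', 'd', 'e']
'e': index 2 in ['b', 'd', 'e'] -> ['e', 'b', 'd']


Output: [1, 0, 1, 1, 1, 2]


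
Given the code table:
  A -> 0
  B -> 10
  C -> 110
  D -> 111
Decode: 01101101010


Decoding:
0 -> A
110 -> C
110 -> C
10 -> B
10 -> B


Result: ACCBB


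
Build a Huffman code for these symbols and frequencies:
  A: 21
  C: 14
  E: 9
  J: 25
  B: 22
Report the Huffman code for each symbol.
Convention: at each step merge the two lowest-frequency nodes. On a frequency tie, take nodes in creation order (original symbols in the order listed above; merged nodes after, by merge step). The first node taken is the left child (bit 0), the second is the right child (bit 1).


Huffman tree construction:
Step 1: Merge E(9) + C(14) = 23
Step 2: Merge A(21) + B(22) = 43
Step 3: Merge (E+C)(23) + J(25) = 48
Step 4: Merge (A+B)(43) + ((E+C)+J)(48) = 91
Read each symbol's code off the tree from the root (left child = 0, right child = 1).

Codes:
  A: 00 (length 2)
  C: 101 (length 3)
  E: 100 (length 3)
  J: 11 (length 2)
  B: 01 (length 2)
Average code length: 205/91 = 2.2527 bits/symbol
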